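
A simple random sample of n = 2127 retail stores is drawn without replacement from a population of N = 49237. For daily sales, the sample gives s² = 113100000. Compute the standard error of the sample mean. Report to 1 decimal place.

Under SRS without replacement, Var(ȳ) = (1 − f)·s²/n with f = n/N = 2127/49237 = 0.04319922.
Var(ȳ) = (1 − 0.04319922)·113100000/2127 = 0.95680078·53173.484 = 50876.431.
SE(ȳ) = √(50876.431) = 225.6.

225.6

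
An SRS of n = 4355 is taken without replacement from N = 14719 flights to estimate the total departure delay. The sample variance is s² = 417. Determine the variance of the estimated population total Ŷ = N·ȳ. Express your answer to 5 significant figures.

Var(Ŷ) = N²·Var(ȳ) = N²·(1 − n/N)·s²/n.
f = 4355/14719 = 0.29587608; Var(ȳ) = 0.70412392·417/4355 = 0.06742128.
Var(Ŷ) = 14719² · 0.06742128 = 1.460675 × 10^7.

1.4607 × 10^7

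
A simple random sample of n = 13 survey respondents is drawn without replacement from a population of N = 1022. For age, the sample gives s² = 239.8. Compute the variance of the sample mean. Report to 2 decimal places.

18.21

Under SRS without replacement, Var(ȳ) = (1 − f)·s²/n with f = n/N = 13/1022 = 0.01272016.
Var(ȳ) = (1 − 0.01272016)·239.8/13 = 0.98727984·18.446154 = 18.211516.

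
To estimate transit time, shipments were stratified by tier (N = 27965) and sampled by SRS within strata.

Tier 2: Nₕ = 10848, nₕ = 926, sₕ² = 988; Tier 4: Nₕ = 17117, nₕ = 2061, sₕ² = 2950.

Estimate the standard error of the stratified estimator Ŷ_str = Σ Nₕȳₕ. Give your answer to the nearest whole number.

Var(Ŷ_str) = Σₕ Nₕ²(1 − fₕ)sₕ²/nₕ.
Tier 2: 10848²·(1 − 926/10848)·988/926 = 1.1484044 × 10^8.
Tier 4: 17117²·(1 − 2061/17117)·2950/2061 = 3.6887675 × 10^8.
Sum = 4.8371719 × 10^8.
SE = √(4.8371719 × 10^8) = 21994.

21994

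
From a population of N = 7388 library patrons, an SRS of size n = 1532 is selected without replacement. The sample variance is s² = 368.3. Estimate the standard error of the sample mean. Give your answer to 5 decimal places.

0.43652

Under SRS without replacement, Var(ȳ) = (1 − f)·s²/n with f = n/N = 1532/7388 = 0.20736329.
Var(ȳ) = (1 − 0.20736329)·368.3/1532 = 0.79263671·0.2404047 = 0.19055359.
SE(ȳ) = √(0.19055359) = 0.43652.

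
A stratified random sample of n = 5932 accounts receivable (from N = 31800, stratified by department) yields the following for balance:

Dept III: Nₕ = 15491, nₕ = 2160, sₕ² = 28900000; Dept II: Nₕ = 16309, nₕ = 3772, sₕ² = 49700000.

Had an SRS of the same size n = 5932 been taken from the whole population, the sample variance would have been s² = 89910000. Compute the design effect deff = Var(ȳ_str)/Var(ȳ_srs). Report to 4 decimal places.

Var(ȳ_str) = Σ Wₕ²(1−fₕ)sₕ²/nₕ with Wₕ = Nₕ/31800:
  Dept III: (15491/31800)²·(1−2160/15491)·28900000/2160 = 2732.323
  Dept II: (16309/31800)²·(1−3772/16309)·49700000/3772 = 2664.1055
  → Var(ȳ_str) = 5396.4285.
Var(ȳ_srs) = (1 − 5932/31800)·89910000/5932 = 12329.418.
deff = 5396.4285 / 12329.418 = 0.4377.

0.4377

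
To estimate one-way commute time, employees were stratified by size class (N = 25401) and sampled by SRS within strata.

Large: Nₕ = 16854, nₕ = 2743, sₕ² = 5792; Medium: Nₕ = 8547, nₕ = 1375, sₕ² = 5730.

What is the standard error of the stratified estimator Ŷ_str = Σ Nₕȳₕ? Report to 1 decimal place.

Var(Ŷ_str) = Σₕ Nₕ²(1 − fₕ)sₕ²/nₕ.
Large: 16854²·(1 − 2743/16854)·5792/2743 = 5.0218476 × 10^8.
Medium: 8547²·(1 − 1375/8547)·5730/1375 = 2.5545 × 10^8.
Sum = 7.5763476 × 10^8.
SE = √(7.5763476 × 10^8) = 27525.2.

27525.2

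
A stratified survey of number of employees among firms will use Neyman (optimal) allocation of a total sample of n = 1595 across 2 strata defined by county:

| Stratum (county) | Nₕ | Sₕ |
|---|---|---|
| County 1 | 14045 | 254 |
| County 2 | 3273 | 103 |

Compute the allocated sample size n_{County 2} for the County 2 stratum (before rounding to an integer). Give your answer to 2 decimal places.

137.71

Neyman allocation: nₕ = n·NₕSₕ / Σⱼ NⱼSⱼ.
Σ NⱼSⱼ = 14045·254 + 3273·103 = 3.904549 × 10^6.
n_{County 2} = 1595·3273·103 / (3.904549 × 10^6) = 137.71.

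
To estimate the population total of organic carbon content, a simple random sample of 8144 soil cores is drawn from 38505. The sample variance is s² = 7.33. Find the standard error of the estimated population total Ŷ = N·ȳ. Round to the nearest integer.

Var(Ŷ) = N²·Var(ȳ) = N²·(1 − n/N)·s²/n.
f = 8144/38505 = 0.21150500; Var(ȳ) = 0.78849500·7.33/8144 = 7.0968423 × 10^-4.
Var(Ŷ) = 38505² · (7.0968423 × 10^-4) = 1.0522027 × 10^6.
SE(Ŷ) = √(1.0522027 × 10^6) = 1026.

1026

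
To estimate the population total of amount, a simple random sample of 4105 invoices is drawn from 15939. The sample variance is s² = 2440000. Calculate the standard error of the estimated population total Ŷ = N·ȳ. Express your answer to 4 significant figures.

334800

Var(Ŷ) = N²·Var(ȳ) = N²·(1 − n/N)·s²/n.
f = 4105/15939 = 0.25754439; Var(ȳ) = 0.74245561·2440000/4105 = 441.31345.
Var(Ŷ) = 15939² · 441.31345 = 1.1211644 × 10^11.
SE(Ŷ) = √(1.1211644 × 10^11) = 334800.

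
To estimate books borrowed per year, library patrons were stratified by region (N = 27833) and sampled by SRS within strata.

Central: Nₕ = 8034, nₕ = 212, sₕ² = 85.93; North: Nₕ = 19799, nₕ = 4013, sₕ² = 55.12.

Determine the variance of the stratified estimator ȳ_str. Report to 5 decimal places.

Var(ȳ_str) = Σₕ Wₕ²(1 − fₕ)sₕ²/nₕ with Wₕ = Nₕ/N, N = 27833.
Central: Wₕ = 0.28865016; term = 0.28865016²·(1 − 0.02638785)·85.93/212 = 0.03288051.
North: Wₕ = 0.71134984; term = 0.71134984²·(1 − 0.20268700)·55.12/4013 = 0.0055416024.
Sum = 0.038422112.

0.03842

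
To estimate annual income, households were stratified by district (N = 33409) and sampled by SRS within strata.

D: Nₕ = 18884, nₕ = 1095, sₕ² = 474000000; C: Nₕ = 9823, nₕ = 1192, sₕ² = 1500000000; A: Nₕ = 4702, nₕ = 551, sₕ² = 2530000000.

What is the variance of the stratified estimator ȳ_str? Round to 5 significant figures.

306160

Var(ȳ_str) = Σₕ Wₕ²(1 − fₕ)sₕ²/nₕ with Wₕ = Nₕ/N, N = 33409.
D: Wₕ = 0.56523691; term = 0.56523691²·(1 − 0.05798560)·474000000/1095 = 130281.51.
C: Wₕ = 0.29402257; term = 0.29402257²·(1 − 0.12134786)·1500000000/1192 = 95585.785.
A: Wₕ = 0.14074052; term = 0.14074052²·(1 − 0.11718418)·2530000000/551 = 80292.934.
Sum = 306160.23.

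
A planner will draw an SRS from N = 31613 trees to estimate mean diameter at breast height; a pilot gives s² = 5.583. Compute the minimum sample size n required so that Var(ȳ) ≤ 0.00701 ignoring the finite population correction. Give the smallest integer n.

797

Without fpc, n₀ = s²/D = 5.583/0.00701 = 796.4337.
Rounding up, n = 797.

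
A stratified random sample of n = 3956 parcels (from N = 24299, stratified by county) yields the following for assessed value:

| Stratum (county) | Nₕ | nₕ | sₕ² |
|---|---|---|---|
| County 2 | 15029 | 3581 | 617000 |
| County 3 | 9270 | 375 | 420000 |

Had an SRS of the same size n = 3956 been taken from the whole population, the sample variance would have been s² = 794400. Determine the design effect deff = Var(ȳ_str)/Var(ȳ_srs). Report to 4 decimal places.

Var(ȳ_str) = Σ Wₕ²(1−fₕ)sₕ²/nₕ with Wₕ = Nₕ/24299:
  County 2: (15029/24299)²·(1−3581/15029)·617000/3581 = 50.206939
  County 3: (9270/24299)²·(1−375/9270)·420000/375 = 156.41086
  → Var(ȳ_str) = 206.6178.
Var(ȳ_srs) = (1 − 3956/24299)·794400/3956 = 168.11619.
deff = 206.6178 / 168.11619 = 1.2290.

1.2290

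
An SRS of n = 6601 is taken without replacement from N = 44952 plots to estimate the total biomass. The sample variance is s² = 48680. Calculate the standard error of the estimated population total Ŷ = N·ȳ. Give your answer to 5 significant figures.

112750

Var(Ŷ) = N²·Var(ȳ) = N²·(1 − n/N)·s²/n.
f = 6601/44952 = 0.14684552; Var(ȳ) = 0.85315448·48680/6601 = 6.2917073.
Var(Ŷ) = 44952² · 6.2917073 = 1.2713542 × 10^10.
SE(Ŷ) = √(1.2713542 × 10^10) = 112750.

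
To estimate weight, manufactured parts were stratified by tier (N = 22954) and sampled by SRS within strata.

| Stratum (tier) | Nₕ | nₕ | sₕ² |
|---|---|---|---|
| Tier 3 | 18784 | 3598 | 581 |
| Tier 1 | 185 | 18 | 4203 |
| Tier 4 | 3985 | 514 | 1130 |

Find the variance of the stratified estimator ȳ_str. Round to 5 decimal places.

0.15883

Var(ȳ_str) = Σₕ Wₕ²(1 − fₕ)sₕ²/nₕ with Wₕ = Nₕ/N, N = 22954.
Tier 3: Wₕ = 0.81833232; term = 0.81833232²·(1 − 0.19154600)·581/3598 = 0.087423803.
Tier 1: Wₕ = 0.00805960; term = 0.00805960²·(1 − 0.09729730)·4203/18 = 0.01369173.
Tier 4: Wₕ = 0.17360809; term = 0.17360809²·(1 − 0.12898369)·1130/514 = 0.057714044.
Sum = 0.15882958.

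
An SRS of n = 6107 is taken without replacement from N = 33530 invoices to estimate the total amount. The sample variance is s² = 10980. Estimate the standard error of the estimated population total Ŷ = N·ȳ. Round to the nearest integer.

40659

Var(Ŷ) = N²·Var(ȳ) = N²·(1 − n/N)·s²/n.
f = 6107/33530 = 0.18213540; Var(ȳ) = 0.81786460·10980/6107 = 1.4704689.
Var(Ŷ) = 33530² · 1.4704689 = 1.6531907 × 10^9.
SE(Ŷ) = √(1.6531907 × 10^9) = 40659.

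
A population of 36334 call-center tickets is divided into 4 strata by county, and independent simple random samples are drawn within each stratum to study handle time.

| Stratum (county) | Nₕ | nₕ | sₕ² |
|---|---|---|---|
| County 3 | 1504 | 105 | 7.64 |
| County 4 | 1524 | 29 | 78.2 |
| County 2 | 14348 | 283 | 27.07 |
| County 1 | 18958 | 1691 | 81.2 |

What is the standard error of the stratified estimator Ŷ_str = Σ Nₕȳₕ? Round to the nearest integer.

6428

Var(Ŷ_str) = Σₕ Nₕ²(1 − fₕ)sₕ²/nₕ.
County 3: 1504²·(1 − 105/1504)·7.64/105 = 153098.03.
County 4: 1524²·(1 − 29/1524)·78.2/29 = 6.1437695 × 10^6.
County 2: 14348²·(1 − 283/14348)·27.07/283 = 1.9303361 × 10^7.
County 1: 18958²·(1 − 1691/18958)·81.2/1691 = 1.5718888 × 10^7.
Sum = 4.1319117 × 10^7.
SE = √(4.1319117 × 10^7) = 6428.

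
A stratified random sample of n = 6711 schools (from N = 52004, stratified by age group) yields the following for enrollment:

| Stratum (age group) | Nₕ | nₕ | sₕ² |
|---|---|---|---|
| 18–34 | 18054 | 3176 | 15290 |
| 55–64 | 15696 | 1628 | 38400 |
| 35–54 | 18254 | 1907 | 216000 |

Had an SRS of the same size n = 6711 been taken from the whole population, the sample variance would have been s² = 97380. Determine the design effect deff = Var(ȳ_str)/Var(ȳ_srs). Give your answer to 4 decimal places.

Var(ȳ_str) = Σ Wₕ²(1−fₕ)sₕ²/nₕ with Wₕ = Nₕ/52004:
  18–34: (18054/52004)²·(1−3176/18054)·15290/3176 = 0.47815806
  55–64: (15696/52004)²·(1−1628/15696)·38400/1628 = 1.9258598
  35–54: (18254/52004)²·(1−1907/18254)·216000/1907 = 12.497573
  → Var(ȳ_str) = 14.901591.
Var(ȳ_srs) = (1 − 6711/52004)·97380/6711 = 12.637957.
deff = 14.901591 / 12.637957 = 1.1791.

1.1791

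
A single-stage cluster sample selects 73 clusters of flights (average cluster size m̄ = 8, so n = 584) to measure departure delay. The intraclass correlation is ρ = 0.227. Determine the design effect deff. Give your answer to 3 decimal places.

deff = 1 + (8 − 1)·0.227 = 1 + 1.589 = 2.589.

2.589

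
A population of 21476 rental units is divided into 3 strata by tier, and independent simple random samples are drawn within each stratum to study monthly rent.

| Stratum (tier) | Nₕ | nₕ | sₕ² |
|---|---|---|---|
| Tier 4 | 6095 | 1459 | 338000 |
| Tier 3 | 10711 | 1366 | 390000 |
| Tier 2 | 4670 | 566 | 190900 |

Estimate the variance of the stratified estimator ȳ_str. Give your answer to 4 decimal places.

Var(ȳ_str) = Σₕ Wₕ²(1 − fₕ)sₕ²/nₕ with Wₕ = Nₕ/N, N = 21476.
Tier 4: Wₕ = 0.28380518; term = 0.28380518²·(1 − 0.23937654)·338000/1459 = 14.19292.
Tier 3: Wₕ = 0.49874278; term = 0.49874278²·(1 − 0.12753244)·390000/1366 = 61.960718.
Tier 2: Wₕ = 0.21745204; term = 0.21745204²·(1 − 0.12119914)·190900/566 = 14.015447.
Sum = 90.169085.

90.1691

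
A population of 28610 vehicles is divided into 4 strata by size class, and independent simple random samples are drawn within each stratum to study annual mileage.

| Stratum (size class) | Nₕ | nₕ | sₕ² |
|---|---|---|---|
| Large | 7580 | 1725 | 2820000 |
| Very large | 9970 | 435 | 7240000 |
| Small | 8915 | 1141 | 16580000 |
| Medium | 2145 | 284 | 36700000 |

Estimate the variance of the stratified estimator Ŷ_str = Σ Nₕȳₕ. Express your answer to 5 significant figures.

3.1777 × 10^12

Var(Ŷ_str) = Σₕ Nₕ²(1 − fₕ)sₕ²/nₕ.
Large: 7580²·(1 − 1725/7580)·2820000/1725 = 7.2553123 × 10^10.
Very large: 9970²·(1 − 435/9970)·7240000/435 = 1.5822138 × 10^12.
Small: 8915²·(1 − 1141/8915)·16580000/1141 = 1.0070818 × 10^12.
Medium: 2145²·(1 − 284/2145)·36700000/284 = 5.1584758 × 10^11.
Sum = 3.1776963 × 10^12.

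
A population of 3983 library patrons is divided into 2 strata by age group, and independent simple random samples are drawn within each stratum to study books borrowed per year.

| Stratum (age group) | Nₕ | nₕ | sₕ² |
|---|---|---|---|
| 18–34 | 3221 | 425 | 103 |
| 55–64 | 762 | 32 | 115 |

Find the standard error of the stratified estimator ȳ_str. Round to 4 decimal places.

0.5134

Var(ȳ_str) = Σₕ Wₕ²(1 − fₕ)sₕ²/nₕ with Wₕ = Nₕ/N, N = 3983.
18–34: Wₕ = 0.80868692; term = 0.80868692²·(1 − 0.13194660)·103/425 = 0.13758009.
55–64: Wₕ = 0.19131308; term = 0.19131308²·(1 − 0.04199475)·115/32 = 0.12601002.
Sum = 0.26359011.
SE = √(0.26359011) = 0.5134.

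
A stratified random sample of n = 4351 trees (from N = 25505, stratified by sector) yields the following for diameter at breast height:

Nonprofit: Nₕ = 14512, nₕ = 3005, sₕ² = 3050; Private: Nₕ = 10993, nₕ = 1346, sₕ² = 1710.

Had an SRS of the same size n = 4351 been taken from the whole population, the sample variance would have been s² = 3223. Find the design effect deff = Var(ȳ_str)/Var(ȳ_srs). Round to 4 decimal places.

Var(ȳ_str) = Σ Wₕ²(1−fₕ)sₕ²/nₕ with Wₕ = Nₕ/25505:
  Nonprofit: (14512/25505)²·(1−3005/14512)·3050/3005 = 0.26055181
  Private: (10993/25505)²·(1−1346/10993)·1710/1346 = 0.20711374
  → Var(ȳ_str) = 0.46766555.
Var(ȳ_srs) = (1 − 4351/25505)·3223/4351 = 0.61438187.
deff = 0.46766555 / 0.61438187 = 0.7612.

0.7612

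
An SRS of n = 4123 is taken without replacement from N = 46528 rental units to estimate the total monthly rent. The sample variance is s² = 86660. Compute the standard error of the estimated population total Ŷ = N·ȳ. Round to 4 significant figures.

Var(Ŷ) = N²·Var(ȳ) = N²·(1 − n/N)·s²/n.
f = 4123/46528 = 0.08861331; Var(ȳ) = 0.91138669·86660/4123 = 19.156141.
Var(Ŷ) = 46528² · 19.156141 = 4.1470263 × 10^10.
SE(Ŷ) = √(4.1470263 × 10^10) = 203600.

203600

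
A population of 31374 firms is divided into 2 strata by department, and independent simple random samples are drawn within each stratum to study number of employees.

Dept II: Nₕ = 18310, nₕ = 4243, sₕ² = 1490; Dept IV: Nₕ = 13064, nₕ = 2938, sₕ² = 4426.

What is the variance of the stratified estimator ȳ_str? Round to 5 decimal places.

0.29435

Var(ȳ_str) = Σₕ Wₕ²(1 − fₕ)sₕ²/nₕ with Wₕ = Nₕ/N, N = 31374.
Dept II: Wₕ = 0.58360426; term = 0.58360426²·(1 − 0.23173129)·1490/4243 = 0.091888949.
Dept IV: Wₕ = 0.41639574; term = 0.41639574²·(1 − 0.22489284)·4426/2938 = 0.20245753.
Sum = 0.29434648.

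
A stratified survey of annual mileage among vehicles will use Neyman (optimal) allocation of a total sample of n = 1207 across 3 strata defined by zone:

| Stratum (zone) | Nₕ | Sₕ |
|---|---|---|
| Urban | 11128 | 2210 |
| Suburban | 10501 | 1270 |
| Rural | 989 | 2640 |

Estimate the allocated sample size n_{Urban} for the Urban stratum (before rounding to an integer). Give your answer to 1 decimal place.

Neyman allocation: nₕ = n·NₕSₕ / Σⱼ NⱼSⱼ.
Σ NⱼSⱼ = 11128·2210 + 10501·1270 + 989·2640 = 4.054011 × 10^7.
n_{Urban} = 1207·11128·2210 / (4.054011 × 10^7) = 732.2.

732.2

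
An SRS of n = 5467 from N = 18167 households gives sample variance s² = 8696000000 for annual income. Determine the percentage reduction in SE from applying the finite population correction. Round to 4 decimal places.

f = n/N = 5467/18167 = 0.30093026.
SE_no-fpc = √(s²/n) = 1261.2037; SE_fpc = √((1−f)s²/n) = 1054.4973.
Ratio = √(1−f) = 0.83610391. Reduction = 100·(1 − 0.83610391) = 16.3896%.

16.3896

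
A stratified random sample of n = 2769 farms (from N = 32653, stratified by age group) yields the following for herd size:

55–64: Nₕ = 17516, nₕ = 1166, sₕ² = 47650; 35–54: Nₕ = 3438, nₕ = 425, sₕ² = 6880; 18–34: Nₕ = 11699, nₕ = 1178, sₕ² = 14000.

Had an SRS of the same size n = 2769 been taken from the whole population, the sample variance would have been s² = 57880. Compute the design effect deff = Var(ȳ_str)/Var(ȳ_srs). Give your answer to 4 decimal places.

0.6537

Var(ȳ_str) = Σ Wₕ²(1−fₕ)sₕ²/nₕ with Wₕ = Nₕ/32653:
  55–64: (17516/32653)²·(1−1166/17516)·47650/1166 = 10.976677
  35–54: (3438/32653)²·(1−425/3438)·6880/425 = 0.15727451
  18–34: (11699/32653)²·(1−1178/11699)·14000/1178 = 1.3719628
  → Var(ȳ_str) = 12.505914.
Var(ȳ_srs) = (1 − 2769/32653)·57880/2769 = 19.130275.
deff = 12.505914 / 19.130275 = 0.6537.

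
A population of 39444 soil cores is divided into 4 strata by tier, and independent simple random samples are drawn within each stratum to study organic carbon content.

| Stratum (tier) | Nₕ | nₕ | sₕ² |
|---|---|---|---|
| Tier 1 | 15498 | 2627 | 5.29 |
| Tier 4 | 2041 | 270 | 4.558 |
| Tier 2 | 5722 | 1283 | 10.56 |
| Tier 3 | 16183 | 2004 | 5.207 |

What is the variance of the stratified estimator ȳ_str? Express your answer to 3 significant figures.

8.15 × 10^-4

Var(ȳ_str) = Σₕ Wₕ²(1 − fₕ)sₕ²/nₕ with Wₕ = Nₕ/N, N = 39444.
Tier 1: Wₕ = 0.39291147; term = 0.39291147²·(1 − 0.16950574)·5.29/2627 = 2.5817943 × 10^-4.
Tier 4: Wₕ = 0.05174425; term = 0.05174425²·(1 − 0.13228809)·4.558/270 = 3.9220238 × 10^-5.
Tier 2: Wₕ = 0.14506642; term = 0.14506642²·(1 − 0.22422230)·10.56/1283 = 1.3437187 × 10^-4.
Tier 3: Wₕ = 0.41027786; term = 0.41027786²·(1 − 0.12383365)·5.207/2004 = 3.8320626 × 10^-4.
Sum = 8.149778 × 10^-4.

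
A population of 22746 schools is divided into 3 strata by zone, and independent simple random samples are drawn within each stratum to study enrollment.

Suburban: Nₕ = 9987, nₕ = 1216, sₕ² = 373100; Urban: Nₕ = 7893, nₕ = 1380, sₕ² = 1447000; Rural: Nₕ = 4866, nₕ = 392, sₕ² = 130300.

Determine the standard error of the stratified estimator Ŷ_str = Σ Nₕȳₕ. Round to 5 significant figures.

Var(Ŷ_str) = Σₕ Nₕ²(1 − fₕ)sₕ²/nₕ.
Suburban: 9987²·(1 − 1216/9987)·373100/1216 = 2.6876693 × 10^10.
Urban: 7893²·(1 − 1380/7893)·1447000/1380 = 5.3902961 × 10^10.
Rural: 4866²·(1 − 392/4866)·130300/392 = 7.2364645 × 10^9.
Sum = 8.8016119 × 10^10.
SE = √(8.8016119 × 10^10) = 296680.

296680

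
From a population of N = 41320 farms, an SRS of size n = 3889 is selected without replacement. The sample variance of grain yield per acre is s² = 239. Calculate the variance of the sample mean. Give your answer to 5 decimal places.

Under SRS without replacement, Var(ȳ) = (1 − f)·s²/n with f = n/N = 3889/41320 = 0.09411907.
Var(ȳ) = (1 − 0.09411907)·239/3889 = 0.90588093·0.061455387 = 0.055671263.

0.05567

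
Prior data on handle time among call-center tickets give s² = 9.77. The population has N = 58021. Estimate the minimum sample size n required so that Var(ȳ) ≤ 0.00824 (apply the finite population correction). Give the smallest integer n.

1162

Without fpc, n₀ = s²/D = 9.77/0.00824 = 1185.6796.
With fpc, (1 − n/N)·s²/n ≤ D requires n ≥ n₀/(1 + n₀/N) = 1185.6796/(1 + 1185.6796/58021) = 1161.9350.
Rounding up, n = 1162.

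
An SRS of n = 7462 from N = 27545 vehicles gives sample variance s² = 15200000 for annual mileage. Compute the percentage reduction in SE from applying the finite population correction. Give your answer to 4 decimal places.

14.6128

f = n/N = 7462/27545 = 0.27090216.
SE_no-fpc = √(s²/n) = 45.132997; SE_fpc = √((1−f)s²/n) = 38.537814.
Ratio = √(1−f) = 0.85387226. Reduction = 100·(1 − 0.85387226) = 14.6128%.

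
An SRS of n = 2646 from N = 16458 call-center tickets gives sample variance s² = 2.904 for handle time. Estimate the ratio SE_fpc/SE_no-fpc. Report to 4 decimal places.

f = n/N = 2646/16458 = 0.16077288.
SE_no-fpc = √(s²/n) = 0.033128623; SE_fpc = √((1−f)s²/n) = 0.030348913.
Ratio = √(1−f) = 0.91609340.

0.9161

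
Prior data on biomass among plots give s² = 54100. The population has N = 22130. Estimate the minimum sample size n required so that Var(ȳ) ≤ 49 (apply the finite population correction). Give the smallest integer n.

1052

Without fpc, n₀ = s²/D = 54100/49 = 1104.0816.
With fpc, (1 − n/N)·s²/n ≤ D requires n ≥ n₀/(1 + n₀/N) = 1104.0816/(1 + 1104.0816/22130) = 1051.6157.
Rounding up, n = 1052.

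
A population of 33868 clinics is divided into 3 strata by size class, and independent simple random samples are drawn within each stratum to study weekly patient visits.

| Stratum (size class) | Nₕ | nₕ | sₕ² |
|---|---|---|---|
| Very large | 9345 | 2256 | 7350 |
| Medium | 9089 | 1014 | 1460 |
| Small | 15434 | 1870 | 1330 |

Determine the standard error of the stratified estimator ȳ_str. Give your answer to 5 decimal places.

0.64039

Var(ȳ_str) = Σₕ Wₕ²(1 − fₕ)sₕ²/nₕ with Wₕ = Nₕ/N, N = 33868.
Very large: Wₕ = 0.27592418; term = 0.27592418²·(1 − 0.24141252)·7350/2256 = 0.18816265.
Medium: Wₕ = 0.26836542; term = 0.26836542²·(1 − 0.11156343)·1460/1014 = 0.092128592.
Small: Wₕ = 0.45571041; term = 0.45571041²·(1 − 0.12116107)·1330/1870 = 0.12980673.
Sum = 0.41009797.
SE = √(0.41009797) = 0.64039.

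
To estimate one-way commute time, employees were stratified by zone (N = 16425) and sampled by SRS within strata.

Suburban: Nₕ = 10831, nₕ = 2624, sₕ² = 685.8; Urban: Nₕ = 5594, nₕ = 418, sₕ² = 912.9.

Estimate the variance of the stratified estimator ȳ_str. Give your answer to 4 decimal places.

Var(ȳ_str) = Σₕ Wₕ²(1 − fₕ)sₕ²/nₕ with Wₕ = Nₕ/N, N = 16425.
Suburban: Wₕ = 0.65942161; term = 0.65942161²·(1 − 0.24226757)·685.8/2624 = 0.08611442.
Urban: Wₕ = 0.34057839; term = 0.34057839²·(1 − 0.07472292)·912.9/418 = 0.23439746.
Sum = 0.32051188.

0.3205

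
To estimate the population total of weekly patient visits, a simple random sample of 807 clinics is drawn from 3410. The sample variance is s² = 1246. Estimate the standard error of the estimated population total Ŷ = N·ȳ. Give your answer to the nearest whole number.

Var(Ŷ) = N²·Var(ȳ) = N²·(1 − n/N)·s²/n.
f = 807/3410 = 0.23665689; Var(ȳ) = 0.76334311·1246/807 = 1.1785942.
Var(Ŷ) = 3410² · 1.1785942 = 1.3704811 × 10^7.
SE(Ŷ) = √(1.3704811 × 10^7) = 3702.

3702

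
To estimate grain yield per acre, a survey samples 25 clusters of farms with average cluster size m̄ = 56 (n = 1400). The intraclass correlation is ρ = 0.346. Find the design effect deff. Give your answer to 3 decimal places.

20.030

deff = 1 + (56 − 1)·0.346 = 1 + 19.03 = 20.03.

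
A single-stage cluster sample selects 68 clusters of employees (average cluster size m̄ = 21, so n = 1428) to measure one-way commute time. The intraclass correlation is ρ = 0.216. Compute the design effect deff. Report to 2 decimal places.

deff = 1 + (21 − 1)·0.216 = 1 + 4.32 = 5.32.

5.32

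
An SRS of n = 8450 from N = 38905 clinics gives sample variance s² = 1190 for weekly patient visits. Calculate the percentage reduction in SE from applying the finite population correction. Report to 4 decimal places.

11.5238

f = n/N = 8450/38905 = 0.21719573.
SE_no-fpc = √(s²/n) = 0.37527111; SE_fpc = √((1−f)s²/n) = 0.33202571.
Ratio = √(1−f) = 0.88476227. Reduction = 100·(1 − 0.88476227) = 11.5238%.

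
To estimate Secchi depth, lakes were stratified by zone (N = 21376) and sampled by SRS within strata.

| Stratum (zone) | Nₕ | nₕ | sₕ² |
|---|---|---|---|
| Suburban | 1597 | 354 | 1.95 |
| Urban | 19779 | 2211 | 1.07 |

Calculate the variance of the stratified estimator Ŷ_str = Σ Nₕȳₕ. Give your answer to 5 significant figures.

179090

Var(Ŷ_str) = Σₕ Nₕ²(1 − fₕ)sₕ²/nₕ.
Suburban: 1597²·(1 − 354/1597)·1.95/354 = 10934.713.
Urban: 19779²·(1 − 2211/19779)·1.07/2211 = 168159.61.
Sum = 179094.32.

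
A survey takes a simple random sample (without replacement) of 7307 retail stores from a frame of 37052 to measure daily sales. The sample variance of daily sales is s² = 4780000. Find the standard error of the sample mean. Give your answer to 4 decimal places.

22.9164

Under SRS without replacement, Var(ȳ) = (1 − f)·s²/n with f = n/N = 7307/37052 = 0.19720933.
Var(ȳ) = (1 − 0.19720933)·4780000/7307 = 0.80279067·654.16724 = 525.15936.
SE(ȳ) = √(525.15936) = 22.9164.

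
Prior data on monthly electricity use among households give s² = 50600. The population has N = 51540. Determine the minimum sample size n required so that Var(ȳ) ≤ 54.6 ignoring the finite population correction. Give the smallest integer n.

927

Without fpc, n₀ = s²/D = 50600/54.6 = 926.7399.
Rounding up, n = 927.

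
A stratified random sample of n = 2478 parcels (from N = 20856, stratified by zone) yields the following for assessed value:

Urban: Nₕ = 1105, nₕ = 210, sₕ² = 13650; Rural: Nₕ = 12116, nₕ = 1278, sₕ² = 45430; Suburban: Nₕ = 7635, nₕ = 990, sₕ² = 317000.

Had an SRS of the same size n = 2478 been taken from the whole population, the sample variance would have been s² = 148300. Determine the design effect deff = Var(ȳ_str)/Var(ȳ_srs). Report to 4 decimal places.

0.9145

Var(ȳ_str) = Σ Wₕ²(1−fₕ)sₕ²/nₕ with Wₕ = Nₕ/20856:
  Urban: (1105/20856)²·(1−210/1105)·13650/210 = 0.14778714
  Rural: (12116/20856)²·(1−1278/12116)·45430/1278 = 10.731446
  Suburban: (7635/20856)²·(1−990/7635)·317000/990 = 37.347889
  → Var(ȳ_str) = 48.227122.
Var(ȳ_srs) = (1 − 2478/20856)·148300/2478 = 52.735987.
deff = 48.227122 / 52.735987 = 0.9145.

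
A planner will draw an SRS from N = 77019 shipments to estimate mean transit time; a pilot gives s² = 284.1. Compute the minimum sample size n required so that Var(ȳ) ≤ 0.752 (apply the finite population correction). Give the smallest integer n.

Without fpc, n₀ = s²/D = 284.1/0.752 = 377.7926.
With fpc, (1 − n/N)·s²/n ≤ D requires n ≥ n₀/(1 + n₀/N) = 377.7926/(1 + 377.7926/77019) = 375.9485.
Rounding up, n = 376.

376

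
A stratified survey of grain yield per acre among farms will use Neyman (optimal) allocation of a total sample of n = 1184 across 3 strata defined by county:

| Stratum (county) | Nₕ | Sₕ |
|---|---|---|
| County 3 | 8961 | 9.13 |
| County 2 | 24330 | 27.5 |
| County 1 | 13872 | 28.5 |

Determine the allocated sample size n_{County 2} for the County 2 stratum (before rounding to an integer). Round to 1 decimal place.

691.1

Neyman allocation: nₕ = n·NₕSₕ / Σⱼ NⱼSⱼ.
Σ NⱼSⱼ = 8961·9.13 + 24330·27.5 + 13872·28.5 = 1.1462409 × 10^6.
n_{County 2} = 1184·24330·27.5 / (1.1462409 × 10^6) = 691.1.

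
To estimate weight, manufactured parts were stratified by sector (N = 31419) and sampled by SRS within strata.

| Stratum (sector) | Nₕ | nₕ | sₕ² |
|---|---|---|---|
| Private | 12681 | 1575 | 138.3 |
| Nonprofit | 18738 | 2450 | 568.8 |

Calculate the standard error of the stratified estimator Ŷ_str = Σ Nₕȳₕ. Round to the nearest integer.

Var(Ŷ_str) = Σₕ Nₕ²(1 − fₕ)sₕ²/nₕ.
Private: 12681²·(1 − 1575/12681)·138.3/1575 = 1.2366671 × 10^7.
Nonprofit: 18738²·(1 − 2450/18738)·568.8/2450 = 7.0857284 × 10^7.
Sum = 8.3223955 × 10^7.
SE = √(8.3223955 × 10^7) = 9123.

9123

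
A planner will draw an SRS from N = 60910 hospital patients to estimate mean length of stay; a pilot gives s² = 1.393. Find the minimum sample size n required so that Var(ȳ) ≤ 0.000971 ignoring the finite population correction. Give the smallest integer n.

1435

Without fpc, n₀ = s²/D = 1.393/0.000971 = 1434.6035.
Rounding up, n = 1435.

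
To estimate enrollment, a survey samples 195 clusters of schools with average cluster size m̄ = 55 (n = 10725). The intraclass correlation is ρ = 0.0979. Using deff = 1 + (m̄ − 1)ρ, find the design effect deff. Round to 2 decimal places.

6.29

deff = 1 + (55 − 1)·0.0979 = 1 + 5.2866 = 6.2866.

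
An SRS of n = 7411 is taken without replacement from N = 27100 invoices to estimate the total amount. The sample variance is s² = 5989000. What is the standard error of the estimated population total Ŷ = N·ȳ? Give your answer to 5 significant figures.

Var(Ŷ) = N²·Var(ȳ) = N²·(1 − n/N)·s²/n.
f = 7411/27100 = 0.27346863; Var(ȳ) = 0.72653137·5989000/7411 = 587.12675.
Var(Ŷ) = 27100² · 587.12675 = 4.3119176 × 10^11.
SE(Ŷ) = √(4.3119176 × 10^11) = 656650.

656650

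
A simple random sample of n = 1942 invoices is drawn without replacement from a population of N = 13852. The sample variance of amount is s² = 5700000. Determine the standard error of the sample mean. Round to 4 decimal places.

Under SRS without replacement, Var(ȳ) = (1 − f)·s²/n with f = n/N = 1942/13852 = 0.14019636.
Var(ȳ) = (1 − 0.14019636)·5700000/1942 = 0.85980364·2935.1184 = 2523.6255.
SE(ȳ) = √(2523.6255) = 50.2357.

50.2357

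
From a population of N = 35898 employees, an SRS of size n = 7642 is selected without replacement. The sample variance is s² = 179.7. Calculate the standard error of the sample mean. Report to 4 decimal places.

0.1360

Under SRS without replacement, Var(ȳ) = (1 − f)·s²/n with f = n/N = 7642/35898 = 0.21288094.
Var(ȳ) = (1 − 0.21288094)·179.7/7642 = 0.78711906·0.023514787 = 0.018508937.
SE(ȳ) = √(0.018508937) = 0.1360.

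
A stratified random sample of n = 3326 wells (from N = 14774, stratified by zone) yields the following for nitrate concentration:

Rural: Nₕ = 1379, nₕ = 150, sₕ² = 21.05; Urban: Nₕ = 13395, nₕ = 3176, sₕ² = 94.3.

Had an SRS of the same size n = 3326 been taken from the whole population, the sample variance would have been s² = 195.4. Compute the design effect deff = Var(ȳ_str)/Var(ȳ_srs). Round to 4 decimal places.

Var(ȳ_str) = Σ Wₕ²(1−fₕ)sₕ²/nₕ with Wₕ = Nₕ/14774:
  Rural: (1379/14774)²·(1−150/1379)·21.05/150 = 0.0010896344
  Urban: (13395/14774)²·(1−3176/13395)·94.3/3176 = 0.018620277
  → Var(ȳ_str) = 0.019709911.
Var(ȳ_srs) = (1 − 3326/14774)·195.4/3326 = 0.045523311.
deff = 0.019709911 / 0.045523311 = 0.4330.

0.4330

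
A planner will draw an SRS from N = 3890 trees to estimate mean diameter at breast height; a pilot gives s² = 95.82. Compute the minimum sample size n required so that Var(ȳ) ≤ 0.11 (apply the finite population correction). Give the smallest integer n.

Without fpc, n₀ = s²/D = 95.82/0.11 = 871.0909.
With fpc, (1 − n/N)·s²/n ≤ D requires n ≥ n₀/(1 + n₀/N) = 871.0909/(1 + 871.0909/3890) = 711.7158.
Rounding up, n = 712.

712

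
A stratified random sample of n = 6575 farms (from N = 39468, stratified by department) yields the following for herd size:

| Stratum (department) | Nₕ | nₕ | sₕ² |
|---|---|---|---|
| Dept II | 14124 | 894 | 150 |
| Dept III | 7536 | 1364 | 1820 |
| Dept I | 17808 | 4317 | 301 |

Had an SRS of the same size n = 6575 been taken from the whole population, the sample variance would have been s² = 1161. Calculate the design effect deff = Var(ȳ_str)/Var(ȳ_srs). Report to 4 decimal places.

0.4806

Var(ȳ_str) = Σ Wₕ²(1−fₕ)sₕ²/nₕ with Wₕ = Nₕ/39468:
  Dept II: (14124/39468)²·(1−894/14124)·150/894 = 0.020127093
  Dept III: (7536/39468)²·(1−1364/7536)·1820/1364 = 0.039841308
  Dept I: (17808/39468)²·(1−4317/17808)·301/4317 = 0.010753591
  → Var(ȳ_str) = 0.070721992.
Var(ȳ_srs) = (1 − 6575/39468)·1161/6575 = 0.14716171.
deff = 0.070721992 / 0.14716171 = 0.4806.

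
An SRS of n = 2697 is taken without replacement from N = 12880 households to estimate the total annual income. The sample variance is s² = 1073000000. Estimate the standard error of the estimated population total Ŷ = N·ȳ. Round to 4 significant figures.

7.224 × 10^6

Var(Ŷ) = N²·Var(ȳ) = N²·(1 − n/N)·s²/n.
f = 2697/12880 = 0.20939441; Var(ȳ) = 0.79060559·1073000000/2697 = 314542.01.
Var(Ŷ) = 12880² · 314542.01 = 5.2180758 × 10^13.
SE(Ŷ) = √(5.2180758 × 10^13) = 7.224 × 10^6.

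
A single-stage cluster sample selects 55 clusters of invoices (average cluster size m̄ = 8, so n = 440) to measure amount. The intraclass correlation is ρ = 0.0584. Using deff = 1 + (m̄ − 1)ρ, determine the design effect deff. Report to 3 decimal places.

deff = 1 + (8 − 1)·0.0584 = 1 + 0.4088 = 1.4088.

1.409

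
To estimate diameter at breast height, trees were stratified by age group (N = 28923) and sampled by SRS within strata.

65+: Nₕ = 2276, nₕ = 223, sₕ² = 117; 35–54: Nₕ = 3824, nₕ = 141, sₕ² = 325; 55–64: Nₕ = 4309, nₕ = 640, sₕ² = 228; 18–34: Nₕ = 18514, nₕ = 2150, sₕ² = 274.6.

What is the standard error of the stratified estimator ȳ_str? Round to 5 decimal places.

Var(ȳ_str) = Σₕ Wₕ²(1 − fₕ)sₕ²/nₕ with Wₕ = Nₕ/N, N = 28923.
65+: Wₕ = 0.07869170; term = 0.07869170²·(1 − 0.09797891)·117/223 = 0.0029305932.
35–54: Wₕ = 0.13221312; term = 0.13221312²·(1 − 0.03687238)·325/141 = 0.038805848.
55–64: Wₕ = 0.14898178; term = 0.14898178²·(1 − 0.14852634)·228/640 = 0.0067327487.
18–34: Wₕ = 0.64011340; term = 0.64011340²·(1 − 0.11612834)·274.6/2150 = 0.046255686.
Sum = 0.094724876.
SE = √(0.094724876) = 0.30777.

0.30777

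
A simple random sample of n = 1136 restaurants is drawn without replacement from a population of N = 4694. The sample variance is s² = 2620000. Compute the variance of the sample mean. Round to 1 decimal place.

1748.2

Under SRS without replacement, Var(ȳ) = (1 − f)·s²/n with f = n/N = 1136/4694 = 0.24201108.
Var(ȳ) = (1 − 0.24201108)·2620000/1136 = 0.75798892·2306.338 = 1748.1787.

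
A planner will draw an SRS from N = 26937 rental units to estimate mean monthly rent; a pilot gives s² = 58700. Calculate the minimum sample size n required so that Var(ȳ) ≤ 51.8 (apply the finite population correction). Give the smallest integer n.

1088

Without fpc, n₀ = s²/D = 58700/51.8 = 1133.2046.
With fpc, (1 − n/N)·s²/n ≤ D requires n ≥ n₀/(1 + n₀/N) = 1133.2046/(1 + 1133.2046/26937) = 1087.4567.
Rounding up, n = 1088.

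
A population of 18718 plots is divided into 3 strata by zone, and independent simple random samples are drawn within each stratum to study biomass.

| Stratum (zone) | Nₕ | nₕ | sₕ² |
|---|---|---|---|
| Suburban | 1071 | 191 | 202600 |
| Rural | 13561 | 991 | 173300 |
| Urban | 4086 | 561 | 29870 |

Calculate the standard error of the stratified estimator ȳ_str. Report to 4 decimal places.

Var(ȳ_str) = Σₕ Wₕ²(1 − fₕ)sₕ²/nₕ with Wₕ = Nₕ/N, N = 18718.
Suburban: Wₕ = 0.05721765; term = 0.05721765²·(1 − 0.17833800)·202600/191 = 2.8533781.
Rural: Wₕ = 0.72448980; term = 0.72448980²·(1 − 0.07307721)·173300/991 = 85.081084.
Urban: Wₕ = 0.21829255; term = 0.21829255²·(1 − 0.13729809)·29870/561 = 2.1888246.
Sum = 90.123287.
SE = √(90.123287) = 9.4933.

9.4933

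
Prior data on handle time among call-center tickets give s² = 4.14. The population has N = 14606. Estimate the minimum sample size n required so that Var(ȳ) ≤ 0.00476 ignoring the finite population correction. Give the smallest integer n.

870

Without fpc, n₀ = s²/D = 4.14/0.00476 = 869.7479.
Rounding up, n = 870.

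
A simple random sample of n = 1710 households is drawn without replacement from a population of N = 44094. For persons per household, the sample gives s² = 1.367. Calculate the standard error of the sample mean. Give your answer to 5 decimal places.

Under SRS without replacement, Var(ȳ) = (1 − f)·s²/n with f = n/N = 1710/44094 = 0.03878079.
Var(ȳ) = (1 − 0.03878079)·1.367/1710 = 0.96121921·7.994152 × 10^-4 = 7.6841325 × 10^-4.
SE(ȳ) = √(7.6841325 × 10^-4) = 0.02772.

0.02772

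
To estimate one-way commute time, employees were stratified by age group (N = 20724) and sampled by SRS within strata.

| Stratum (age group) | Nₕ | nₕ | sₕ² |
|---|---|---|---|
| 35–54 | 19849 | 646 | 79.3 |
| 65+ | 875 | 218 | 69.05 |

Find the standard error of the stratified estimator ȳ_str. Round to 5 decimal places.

0.33071

Var(ȳ_str) = Σₕ Wₕ²(1 − fₕ)sₕ²/nₕ with Wₕ = Nₕ/N, N = 20724.
35–54: Wₕ = 0.95777842; term = 0.95777842²·(1 − 0.03254572)·79.3/646 = 0.10894347.
65+: Wₕ = 0.04222158; term = 0.04222158²·(1 − 0.24914286)·69.05/218 = 4.2396836 × 10^-4.
Sum = 0.10936744.
SE = √(0.10936744) = 0.33071.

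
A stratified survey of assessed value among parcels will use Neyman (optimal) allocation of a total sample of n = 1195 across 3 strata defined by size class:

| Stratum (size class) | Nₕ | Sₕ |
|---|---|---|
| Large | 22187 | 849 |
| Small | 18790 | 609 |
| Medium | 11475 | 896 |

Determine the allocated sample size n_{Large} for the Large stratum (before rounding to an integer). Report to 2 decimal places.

Neyman allocation: nₕ = n·NₕSₕ / Σⱼ NⱼSⱼ.
Σ NⱼSⱼ = 22187·849 + 18790·609 + 11475·896 = 4.0561473 × 10^7.
n_{Large} = 1195·22187·849 / (4.0561473 × 10^7) = 554.96.

554.96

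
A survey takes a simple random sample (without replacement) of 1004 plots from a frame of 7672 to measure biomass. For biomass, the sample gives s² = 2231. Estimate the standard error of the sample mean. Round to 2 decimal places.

1.39

Under SRS without replacement, Var(ȳ) = (1 − f)·s²/n with f = n/N = 1004/7672 = 0.13086548.
Var(ȳ) = (1 − 0.13086548)·2231/1004 = 0.86913452·2.2221116 = 1.9313138.
SE(ȳ) = √(1.9313138) = 1.39.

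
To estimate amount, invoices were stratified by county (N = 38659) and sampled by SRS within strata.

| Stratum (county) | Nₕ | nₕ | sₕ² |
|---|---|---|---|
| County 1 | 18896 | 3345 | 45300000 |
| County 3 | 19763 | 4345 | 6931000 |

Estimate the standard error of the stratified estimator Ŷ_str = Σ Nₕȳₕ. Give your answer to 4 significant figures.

Var(Ŷ_str) = Σₕ Nₕ²(1 − fₕ)sₕ²/nₕ.
County 1: 18896²·(1 − 3345/18896)·45300000/3345 = 3.9795162 × 10^12.
County 3: 19763²·(1 − 4345/19763)·6931000/4345 = 4.8605681 × 10^11.
Sum = 4.465573 × 10^12.
SE = √(4.465573 × 10^12) = 2.113 × 10^6.

2.113 × 10^6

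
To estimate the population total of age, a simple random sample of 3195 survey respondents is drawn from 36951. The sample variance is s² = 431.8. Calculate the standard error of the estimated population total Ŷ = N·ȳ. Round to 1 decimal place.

12983.6

Var(Ŷ) = N²·Var(ȳ) = N²·(1 − n/N)·s²/n.
f = 3195/36951 = 0.08646586; Var(ȳ) = 0.91353414·431.8/3195 = 0.12346292.
Var(Ŷ) = 36951² · 0.12346292 = 1.6857336 × 10^8.
SE(Ŷ) = √(1.6857336 × 10^8) = 12983.6.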